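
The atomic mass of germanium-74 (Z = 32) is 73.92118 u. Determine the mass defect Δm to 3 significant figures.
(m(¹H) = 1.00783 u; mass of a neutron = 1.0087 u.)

Mass of separated nucleons = 32(1.00783) + 42(1.0087) = 32.25056 + 42.3654 = 74.61596 u
The mass defect is 74.61596 − 73.92118 = 0.69478 u.

0.695 u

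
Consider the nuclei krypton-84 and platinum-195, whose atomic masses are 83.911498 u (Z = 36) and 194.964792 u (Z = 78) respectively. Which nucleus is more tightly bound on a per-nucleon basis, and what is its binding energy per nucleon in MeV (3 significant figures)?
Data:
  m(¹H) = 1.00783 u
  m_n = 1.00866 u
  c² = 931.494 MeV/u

krypton-84; 8.72 MeV/nucleon

krypton-84: Σm = 36(1.00783) + 48(1.00866) = 84.69756 u; Δm = 0.786062 u; E_B = 732.21 MeV; E_B/A = 8.717 MeV
platinum-195: Σm = 78(1.00783) + 117(1.00866) = 196.62396 u; Δm = 1.659168 u; E_B = 1545.5 MeV; E_B/A = 7.926 MeV
krypton-84 has the higher binding energy per nucleon, so it is the more tightly bound nucleus.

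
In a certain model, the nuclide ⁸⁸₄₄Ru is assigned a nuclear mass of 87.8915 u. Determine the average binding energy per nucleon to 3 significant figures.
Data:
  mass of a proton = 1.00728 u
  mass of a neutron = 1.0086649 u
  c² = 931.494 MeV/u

The nucleus contains 44 protons and 88 − 44 = 44 neutrons.
Mass of separated nucleons = 44(1.00728) + 44(1.0086649) = 44.32032 + 44.3812556 = 88.7015756 u
Δm = 88.7015756 − 87.8915 = 0.8100756 u
E_B = 0.8100756 × 931.494 = 754.581 MeV
Per nucleon: 754.581 / 88 = 8.5748 MeV

8.57 MeV/nucleon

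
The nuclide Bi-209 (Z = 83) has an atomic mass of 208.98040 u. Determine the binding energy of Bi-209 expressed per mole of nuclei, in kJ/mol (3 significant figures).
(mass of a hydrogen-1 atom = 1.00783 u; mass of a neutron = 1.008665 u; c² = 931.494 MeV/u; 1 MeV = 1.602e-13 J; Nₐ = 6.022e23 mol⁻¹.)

Total constituent mass: 83 × 1.00783 + 126 × 1.008665 = 210.741680 u
The mass defect is 210.741680 − 208.98040 = 1.761280 u.
E_B = 1.761280 × 931.494 = 1640.62 MeV
Per nucleus in joules: 1640.62 MeV × 1.602e-13 J/MeV = 2.6283e-10 J
Per mole: 2.6283e-10 J × 6.022e23 mol⁻¹ = 1.5828e+14 J/mol

1.58e+11 kJ/mol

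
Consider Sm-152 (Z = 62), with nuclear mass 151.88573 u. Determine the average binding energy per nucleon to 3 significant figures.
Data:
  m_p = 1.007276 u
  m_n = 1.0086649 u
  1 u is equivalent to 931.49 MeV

The nucleus contains 62 protons and 152 − 62 = 90 neutrons.
Mass of separated nucleons = 62(1.007276) + 90(1.0086649) = 62.451112 + 90.7798410 = 153.2309530 u
Mass defect Δm = 153.2309530 − 151.88573 = 1.3452230 u
Binding energy = Δm·c² = 1.3452230 × 931.49 MeV/u = 1253.06 MeV
Dividing by A = 152 gives 8.244 MeV per nucleon.

8.24 MeV/nucleon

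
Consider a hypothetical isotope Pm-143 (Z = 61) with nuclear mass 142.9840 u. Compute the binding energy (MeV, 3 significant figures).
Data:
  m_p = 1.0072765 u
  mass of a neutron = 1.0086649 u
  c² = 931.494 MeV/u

1090 MeV

The nucleus contains 61 protons and 143 − 61 = 82 neutrons.
Mass of separated nucleons = 61(1.0072765) + 82(1.0086649) = 61.4438665 + 82.7105218 = 144.1543883 u
The mass defect is 144.1543883 − 142.9840 = 1.1703883 u.
Binding energy = Δm·c² = 1.1703883 × 931.494 MeV/u = 1090.21 MeV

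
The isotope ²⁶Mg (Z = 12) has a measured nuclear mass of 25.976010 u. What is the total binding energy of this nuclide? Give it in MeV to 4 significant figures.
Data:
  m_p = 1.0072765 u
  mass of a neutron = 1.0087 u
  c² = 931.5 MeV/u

Σm = 12·m_p + 14·m_n = 12.0873180 + 14.1218 = 26.2091180 u
Mass defect Δm = 26.2091180 − 25.976010 = 0.2331080 u
Converting to energy: 0.2331080 u × 931.5 MeV/u = 217.140 MeV

217.1 MeV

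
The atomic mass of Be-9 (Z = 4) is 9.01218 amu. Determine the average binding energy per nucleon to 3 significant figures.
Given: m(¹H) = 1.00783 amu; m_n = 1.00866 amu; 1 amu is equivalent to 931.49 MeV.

6.46 MeV/nucleon

With 4 protons and 5 neutrons (A = 9):
Mass of separated nucleons = 4(1.00783) + 5(1.00866) = 4.03132 + 5.04330 = 9.07462 amu
Δm = 9.07462 − 9.01218 = 0.06244 amu
Converting to energy: 0.06244 amu × 931.49 MeV/amu = 58.1622 MeV
Dividing by A = 9 gives 6.462 MeV per nucleon.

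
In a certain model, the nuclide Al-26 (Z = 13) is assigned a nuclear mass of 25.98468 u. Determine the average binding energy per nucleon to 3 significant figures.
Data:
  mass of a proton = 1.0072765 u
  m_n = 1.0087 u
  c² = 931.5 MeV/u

7.99 MeV/nucleon

Σm = 13·m_p + 13·m_n = 13.0945945 + 13.1131 = 26.2076945 u
The mass defect is 26.2076945 − 25.98468 = 0.2230145 u.
Binding energy = Δm·c² = 0.2230145 × 931.5 MeV/u = 207.738 MeV
BE/A = 207.738 MeV / 26 = 7.990 MeV/nucleon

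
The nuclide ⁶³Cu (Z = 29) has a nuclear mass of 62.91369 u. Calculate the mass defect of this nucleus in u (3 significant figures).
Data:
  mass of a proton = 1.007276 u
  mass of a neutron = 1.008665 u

0.592 u

Σm = 29·m_p + 34·m_n = 29.211004 + 34.294610 = 63.505614 u
The mass defect is 63.505614 − 62.91369 = 0.591924 u.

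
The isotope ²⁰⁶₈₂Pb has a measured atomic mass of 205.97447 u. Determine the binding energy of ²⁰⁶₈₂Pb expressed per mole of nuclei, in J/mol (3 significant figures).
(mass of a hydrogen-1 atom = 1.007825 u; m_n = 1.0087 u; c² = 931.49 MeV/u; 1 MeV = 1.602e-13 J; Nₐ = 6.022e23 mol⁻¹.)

1.57e+14 J/mol

Total constituent mass: 82 × 1.007825 + 124 × 1.0087 = 207.720450 u
Mass defect Δm = 207.720450 − 205.97447 = 1.745980 u
Converting to energy: 1.745980 u × 931.49 MeV/u = 1626.36 MeV
Per nucleus in joules: 1626.36 MeV × 1.602e-13 J/MeV = 2.6054e-10 J
Per mole: 2.6054e-10 J × 6.022e23 mol⁻¹ = 1.5690e+14 J/mol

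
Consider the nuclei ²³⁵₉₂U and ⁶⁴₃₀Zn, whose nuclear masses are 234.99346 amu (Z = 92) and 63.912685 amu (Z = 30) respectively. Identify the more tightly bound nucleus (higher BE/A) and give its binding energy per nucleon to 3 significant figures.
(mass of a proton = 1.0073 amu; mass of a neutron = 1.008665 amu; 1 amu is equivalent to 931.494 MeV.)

²³⁵₉₂U: Σm = 92(1.0073) + 143(1.008665) = 236.910695 amu; Δm = 1.917235 amu; E_B = 1785.9 MeV; E_B/A = 7.600 MeV
⁶⁴₃₀Zn: Σm = 30(1.0073) + 34(1.008665) = 64.513610 amu; Δm = 0.600925 amu; E_B = 559.76 MeV; E_B/A = 8.746 MeV
⁶⁴₃₀Zn has the higher binding energy per nucleon, so it is the more tightly bound nucleus.

⁶⁴₃₀Zn; 8.75 MeV/nucleon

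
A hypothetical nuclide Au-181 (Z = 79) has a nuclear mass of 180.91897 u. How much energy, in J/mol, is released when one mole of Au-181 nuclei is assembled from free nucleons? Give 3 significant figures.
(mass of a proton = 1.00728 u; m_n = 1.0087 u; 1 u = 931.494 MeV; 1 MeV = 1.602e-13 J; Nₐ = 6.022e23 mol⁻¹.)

Z = 79, so N = A − Z = 181 − 79 = 102.
Mass of separated nucleons = 79(1.00728) + 102(1.0087) = 79.57512 + 102.8874 = 182.46252 u
Δm = 182.46252 − 180.91897 = 1.54355 u
E_B = 1.54355 × 931.494 = 1437.81 MeV
Per nucleus in joules: 1437.81 MeV × 1.602e-13 J/MeV = 2.3034e-10 J
Per mole: 2.3034e-10 J × 6.022e23 mol⁻¹ = 1.3871e+14 J/mol

1.39e+14 J/mol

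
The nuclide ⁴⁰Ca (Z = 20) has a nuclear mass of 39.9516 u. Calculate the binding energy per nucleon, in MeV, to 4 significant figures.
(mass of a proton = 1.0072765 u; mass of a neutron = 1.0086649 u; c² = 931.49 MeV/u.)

8.552 MeV/nucleon

Total constituent mass: 20 × 1.0072765 + 20 × 1.0086649 = 40.3188280 u
Mass defect Δm = 40.3188280 − 39.9516 = 0.3672280 u
Converting to energy: 0.3672280 u × 931.49 MeV/u = 342.069 MeV
Dividing by A = 40 gives 8.552 MeV per nucleon.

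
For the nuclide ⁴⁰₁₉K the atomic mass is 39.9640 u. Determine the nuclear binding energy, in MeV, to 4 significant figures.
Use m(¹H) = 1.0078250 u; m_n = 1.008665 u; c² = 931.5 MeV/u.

Total constituent mass: 19 × 1.0078250 + 21 × 1.008665 = 40.3306400 u
Δm = 40.3306400 − 39.9640 = 0.3666400 u
Converting to energy: 0.3666400 u × 931.5 MeV/u = 341.525 MeV

341.5 MeV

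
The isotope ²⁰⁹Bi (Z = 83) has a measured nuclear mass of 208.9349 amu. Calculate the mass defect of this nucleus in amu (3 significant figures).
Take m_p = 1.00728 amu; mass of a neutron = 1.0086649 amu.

1.76 amu

The nucleus contains 83 protons and 209 − 83 = 126 neutrons.
Total constituent mass: 83 × 1.00728 + 126 × 1.0086649 = 210.6960174 amu
Δm = 210.6960174 − 208.9349 = 1.7611174 amu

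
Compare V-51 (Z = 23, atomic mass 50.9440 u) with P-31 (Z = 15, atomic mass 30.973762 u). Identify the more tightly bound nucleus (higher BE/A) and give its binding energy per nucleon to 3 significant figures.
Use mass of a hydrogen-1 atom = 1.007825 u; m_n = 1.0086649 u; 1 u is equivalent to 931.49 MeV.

V-51; 8.74 MeV/nucleon

V-51: Σm = 23(1.007825) + 28(1.0086649) = 51.4225922 u; Δm = 0.4785922 u; E_B = 445.80 MeV; E_B/A = 8.741 MeV
P-31: Σm = 15(1.007825) + 16(1.0086649) = 31.2560134 u; Δm = 0.2822514 u; E_B = 262.91 MeV; E_B/A = 8.481 MeV
V-51 has the higher binding energy per nucleon, so it is the more tightly bound nucleus.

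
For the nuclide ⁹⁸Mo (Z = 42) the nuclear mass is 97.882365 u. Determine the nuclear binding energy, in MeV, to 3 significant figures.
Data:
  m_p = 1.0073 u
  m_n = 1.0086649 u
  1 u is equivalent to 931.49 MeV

847 MeV

With 42 protons and 56 neutrons (A = 98):
Σm = 42·m_p + 56·m_n = 42.3066 + 56.4852344 = 98.7918344 u
Mass defect Δm = 98.7918344 − 97.882365 = 0.9094694 u
Binding energy = Δm·c² = 0.9094694 × 931.49 MeV/u = 847.162 MeV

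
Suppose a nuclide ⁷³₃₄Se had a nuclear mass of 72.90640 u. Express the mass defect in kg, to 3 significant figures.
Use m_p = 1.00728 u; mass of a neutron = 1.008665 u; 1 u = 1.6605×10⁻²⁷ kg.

1.13e-27 kg

Mass of separated nucleons = 34(1.00728) + 39(1.008665) = 34.24752 + 39.337935 = 73.585455 u
The mass defect is 73.585455 − 72.90640 = 0.679055 u.
In SI units: 0.679055 u × 1.6605×10⁻²⁷ kg/u = 1.1276e-27 kg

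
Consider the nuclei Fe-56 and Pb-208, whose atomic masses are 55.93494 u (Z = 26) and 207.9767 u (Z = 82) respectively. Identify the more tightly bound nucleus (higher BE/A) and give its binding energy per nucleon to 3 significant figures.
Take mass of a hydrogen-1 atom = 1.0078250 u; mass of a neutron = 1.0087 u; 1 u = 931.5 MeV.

Fe-56; 8.81 MeV/nucleon

Fe-56: Σm = 26(1.0078250) + 30(1.0087) = 56.4644500 u; Δm = 0.5295100 u; E_B = 493.24 MeV; E_B/A = 8.808 MeV
Pb-208: Σm = 82(1.0078250) + 126(1.0087) = 209.7378500 u; Δm = 1.7611500 u; E_B = 1640.5 MeV; E_B/A = 7.887 MeV
Fe-56 has the higher binding energy per nucleon, so it is the more tightly bound nucleus.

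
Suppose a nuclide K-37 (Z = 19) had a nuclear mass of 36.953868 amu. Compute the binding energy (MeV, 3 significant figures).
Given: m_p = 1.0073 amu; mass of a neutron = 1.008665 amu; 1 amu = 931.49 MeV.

317 MeV

The nucleus contains 19 protons and 37 − 19 = 18 neutrons.
Σm = 19·m_p + 18·m_n = 19.1387 + 18.155970 = 37.294670 amu
The mass defect is 37.294670 − 36.953868 = 0.340802 amu.
Converting to energy: 0.340802 amu × 931.49 MeV/amu = 317.454 MeV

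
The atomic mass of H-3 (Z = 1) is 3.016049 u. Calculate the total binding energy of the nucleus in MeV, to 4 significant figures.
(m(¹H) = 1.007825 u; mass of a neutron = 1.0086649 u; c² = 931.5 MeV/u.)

Mass of separated nucleons = 1(1.007825) + 2(1.0086649) = 1.007825 + 2.0173298 = 3.0251548 u
Mass defect Δm = 3.0251548 − 3.016049 = 0.0091058 u
Binding energy = Δm·c² = 0.0091058 × 931.5 MeV/u = 8.48205 MeV

8.482 MeV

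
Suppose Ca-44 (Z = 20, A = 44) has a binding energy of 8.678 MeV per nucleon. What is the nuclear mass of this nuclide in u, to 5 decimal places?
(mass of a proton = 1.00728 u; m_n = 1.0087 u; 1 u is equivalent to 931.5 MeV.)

Total binding energy = 44 × 8.678 = 381.832 MeV
Mass defect = 381.832 MeV / (931.5 MeV/u) = 0.4099109 u
Constituent mass = 20(1.00728) + 24(1.0087) = 44.35440 u
Nuclear mass = 44.35440 − 0.4099109 = 43.9444891 u ≈ 43.94449 u (to 5 decimal places)

43.94449 u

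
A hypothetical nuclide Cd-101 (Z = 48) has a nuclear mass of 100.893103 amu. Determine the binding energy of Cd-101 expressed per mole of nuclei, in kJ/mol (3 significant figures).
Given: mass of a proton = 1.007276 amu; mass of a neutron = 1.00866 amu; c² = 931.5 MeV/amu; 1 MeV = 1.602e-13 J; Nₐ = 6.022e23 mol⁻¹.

8.22e+10 kJ/mol

Mass of separated nucleons = 48(1.007276) + 53(1.00866) = 48.349248 + 53.45898 = 101.808228 amu
Δm = 101.808228 − 100.893103 = 0.915125 amu
E_B = 0.915125 × 931.5 = 852.439 MeV
Per nucleus in joules: 852.439 MeV × 1.602e-13 J/MeV = 1.3656e-10 J
Per mole: 1.3656e-10 J × 6.022e23 mol⁻¹ = 8.2236e+13 J/mol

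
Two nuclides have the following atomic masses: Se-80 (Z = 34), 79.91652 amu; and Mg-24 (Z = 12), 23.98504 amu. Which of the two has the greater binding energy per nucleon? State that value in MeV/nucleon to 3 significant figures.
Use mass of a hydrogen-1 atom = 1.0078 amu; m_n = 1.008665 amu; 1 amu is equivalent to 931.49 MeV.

Se-80; 8.70 MeV/nucleon

Se-80: Σm = 34(1.0078) + 46(1.008665) = 80.663790 amu; Δm = 0.747270 amu; E_B = 696.07 MeV; E_B/A = 8.701 MeV
Mg-24: Σm = 12(1.0078) + 12(1.008665) = 24.197580 amu; Δm = 0.212540 amu; E_B = 197.98 MeV; E_B/A = 8.249 MeV
Se-80 has the higher binding energy per nucleon, so it is the more tightly bound nucleus.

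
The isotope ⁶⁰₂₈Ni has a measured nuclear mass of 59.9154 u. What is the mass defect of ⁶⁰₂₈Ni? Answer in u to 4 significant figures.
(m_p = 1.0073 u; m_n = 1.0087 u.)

The nucleus contains 28 protons and 60 − 28 = 32 neutrons.
Mass of separated nucleons = 28(1.0073) + 32(1.0087) = 28.2044 + 32.2784 = 60.4828 u
Mass defect Δm = 60.4828 − 59.9154 = 0.5674 u

0.5674 u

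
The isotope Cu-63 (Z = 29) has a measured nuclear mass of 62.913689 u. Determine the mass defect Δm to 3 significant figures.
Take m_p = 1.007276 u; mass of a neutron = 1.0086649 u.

Z = 29, so N = A − Z = 63 − 29 = 34.
Mass of separated nucleons = 29(1.007276) + 34(1.0086649) = 29.211004 + 34.2946066 = 63.5056106 u
Mass defect Δm = 63.5056106 − 62.913689 = 0.5919216 u

0.592 u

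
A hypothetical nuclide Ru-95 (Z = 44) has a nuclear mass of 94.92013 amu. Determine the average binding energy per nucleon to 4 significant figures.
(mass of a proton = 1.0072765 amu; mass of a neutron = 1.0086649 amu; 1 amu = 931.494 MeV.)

Mass of separated nucleons = 44(1.0072765) + 51(1.0086649) = 44.3201660 + 51.4419099 = 95.7620759 amu
The mass defect is 95.7620759 − 94.92013 = 0.8419459 amu.
E_B = 0.8419459 × 931.494 = 784.268 MeV
Dividing by A = 95 gives 8.255 MeV per nucleon.

8.255 MeV/nucleon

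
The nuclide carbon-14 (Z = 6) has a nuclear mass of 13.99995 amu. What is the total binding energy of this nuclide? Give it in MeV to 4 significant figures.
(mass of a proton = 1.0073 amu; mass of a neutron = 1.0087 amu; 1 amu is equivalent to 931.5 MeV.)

Σm = 6·m_p + 8·m_n = 6.0438 + 8.0696 = 14.1134 amu
Mass defect Δm = 14.1134 − 13.99995 = 0.11345 amu
Binding energy = Δm·c² = 0.11345 × 931.5 MeV/amu = 105.679 MeV

105.7 MeV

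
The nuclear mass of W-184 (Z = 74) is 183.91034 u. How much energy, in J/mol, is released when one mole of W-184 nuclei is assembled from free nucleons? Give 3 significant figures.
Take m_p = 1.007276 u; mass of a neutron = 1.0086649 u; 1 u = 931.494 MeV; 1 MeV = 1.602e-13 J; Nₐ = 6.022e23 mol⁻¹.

1.42e+14 J/mol

With 74 protons and 110 neutrons (A = 184):
Total constituent mass: 74 × 1.007276 + 110 × 1.0086649 = 185.4915630 u
Mass defect Δm = 185.4915630 − 183.91034 = 1.5812230 u
E_B = 1.5812230 × 931.494 = 1472.90 MeV
Per nucleus in joules: 1472.90 MeV × 1.602e-13 J/MeV = 2.3596e-10 J
Per mole: 2.3596e-10 J × 6.022e23 mol⁻¹ = 1.4210e+14 J/mol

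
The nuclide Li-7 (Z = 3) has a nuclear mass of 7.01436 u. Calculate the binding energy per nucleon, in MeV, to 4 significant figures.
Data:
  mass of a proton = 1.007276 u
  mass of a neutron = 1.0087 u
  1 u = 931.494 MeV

5.625 MeV/nucleon

The nucleus contains 3 protons and 7 − 3 = 4 neutrons.
Σm = 3·m_p + 4·m_n = 3.021828 + 4.0348 = 7.056628 u
Δm = 7.056628 − 7.01436 = 0.042268 u
E_B = 0.042268 × 931.494 = 39.3724 MeV
Dividing by A = 7 gives 5.625 MeV per nucleon.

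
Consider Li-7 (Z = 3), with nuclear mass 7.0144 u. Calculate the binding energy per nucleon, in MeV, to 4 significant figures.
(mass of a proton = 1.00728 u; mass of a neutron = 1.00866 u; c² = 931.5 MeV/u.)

5.600 MeV/nucleon

With 3 protons and 4 neutrons (A = 7):
Total constituent mass: 3 × 1.00728 + 4 × 1.00866 = 7.05648 u
Mass defect Δm = 7.05648 − 7.0144 = 0.04208 u
E_B = 0.04208 × 931.5 = 39.1975 MeV
Per nucleon: 39.1975 / 7 = 5.600 MeV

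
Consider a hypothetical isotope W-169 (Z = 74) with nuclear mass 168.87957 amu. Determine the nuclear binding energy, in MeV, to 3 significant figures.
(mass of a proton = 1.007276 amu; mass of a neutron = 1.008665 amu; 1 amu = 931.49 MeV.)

Total constituent mass: 74 × 1.007276 + 95 × 1.008665 = 170.361599 amu
The mass defect is 170.361599 − 168.87957 = 1.482029 amu.
Converting to energy: 1.482029 amu × 931.49 MeV/amu = 1380.50 MeV

1380 MeV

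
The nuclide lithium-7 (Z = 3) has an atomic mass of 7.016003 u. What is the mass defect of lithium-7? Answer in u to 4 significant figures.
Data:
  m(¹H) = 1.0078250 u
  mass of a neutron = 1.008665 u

0.04213 u

Total constituent mass: 3 × 1.0078250 + 4 × 1.008665 = 7.0581350 u
Δm = 7.0581350 − 7.016003 = 0.0421320 u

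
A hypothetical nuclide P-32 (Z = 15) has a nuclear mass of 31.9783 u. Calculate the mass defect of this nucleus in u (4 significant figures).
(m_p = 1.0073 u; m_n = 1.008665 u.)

The nucleus contains 15 protons and 32 − 15 = 17 neutrons.
Total constituent mass: 15 × 1.0073 + 17 × 1.008665 = 32.256805 u
Δm = 32.256805 − 31.9783 = 0.278505 u

0.2785 u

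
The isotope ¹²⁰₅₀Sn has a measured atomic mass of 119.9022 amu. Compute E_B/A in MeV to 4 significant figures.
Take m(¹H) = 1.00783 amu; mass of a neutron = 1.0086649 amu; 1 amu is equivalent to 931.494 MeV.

With 50 protons and 70 neutrons (A = 120):
Σm = 50·m(¹H) + 70·m_n = 50.39150 + 70.6065430 = 120.9980430 amu
Mass defect Δm = 120.9980430 − 119.9022 = 1.0958430 amu
E_B = 1.0958430 × 931.494 = 1020.77 MeV
Dividing by A = 120 gives 8.506 MeV per nucleon.

8.506 MeV/nucleon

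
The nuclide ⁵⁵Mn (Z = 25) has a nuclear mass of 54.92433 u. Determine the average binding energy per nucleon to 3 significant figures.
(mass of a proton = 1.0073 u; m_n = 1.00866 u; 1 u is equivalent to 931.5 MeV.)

Mass of separated nucleons = 25(1.0073) + 30(1.00866) = 25.1825 + 30.25980 = 55.44230 u
Mass defect Δm = 55.44230 − 54.92433 = 0.51797 u
Binding energy = Δm·c² = 0.51797 × 931.5 MeV/u = 482.489 MeV
BE/A = 482.489 MeV / 55 = 8.773 MeV/nucleon

8.77 MeV/nucleon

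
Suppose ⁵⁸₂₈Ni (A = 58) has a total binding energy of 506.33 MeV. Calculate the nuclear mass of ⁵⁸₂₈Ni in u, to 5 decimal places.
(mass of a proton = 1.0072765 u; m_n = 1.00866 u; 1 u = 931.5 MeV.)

Mass defect = 506.33 MeV / (931.5 MeV/u) = 0.5435641 u
Constituent mass = 28(1.0072765) + 30(1.00866) = 58.4635420 u
Nuclear mass = 58.4635420 − 0.5435641 = 57.9199779 u ≈ 57.91998 u (to 5 decimal places)

57.91998 u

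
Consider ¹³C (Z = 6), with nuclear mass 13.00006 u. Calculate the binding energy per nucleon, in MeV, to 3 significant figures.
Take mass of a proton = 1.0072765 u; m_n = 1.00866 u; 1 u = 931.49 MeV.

7.47 MeV/nucleon

Mass of separated nucleons = 6(1.0072765) + 7(1.00866) = 6.0436590 + 7.06062 = 13.1042790 u
The mass defect is 13.1042790 − 13.00006 = 0.1042190 u.
Binding energy = Δm·c² = 0.1042190 × 931.49 MeV/u = 97.0790 MeV
BE/A = 97.0790 MeV / 13 = 7.468 MeV/nucleon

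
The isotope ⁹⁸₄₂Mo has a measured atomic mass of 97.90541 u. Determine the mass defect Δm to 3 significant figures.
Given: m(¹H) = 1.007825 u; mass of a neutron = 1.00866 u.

0.908 u

Σm = 42·m(¹H) + 56·m_n = 42.328650 + 56.48496 = 98.813610 u
Mass defect Δm = 98.813610 − 97.90541 = 0.908200 u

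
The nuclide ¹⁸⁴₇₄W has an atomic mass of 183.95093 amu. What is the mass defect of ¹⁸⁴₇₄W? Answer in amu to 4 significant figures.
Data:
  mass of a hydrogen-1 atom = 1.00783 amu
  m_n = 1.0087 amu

1.585 amu

Mass of separated nucleons = 74(1.00783) + 110(1.0087) = 74.57942 + 110.9570 = 185.53642 amu
Mass defect Δm = 185.53642 − 183.95093 = 1.58549 amu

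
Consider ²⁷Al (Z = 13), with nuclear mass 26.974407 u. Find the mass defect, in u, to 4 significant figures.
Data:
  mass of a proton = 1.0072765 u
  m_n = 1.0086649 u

0.2415 u

Mass of separated nucleons = 13(1.0072765) + 14(1.0086649) = 13.0945945 + 14.1213086 = 27.2159031 u
Mass defect Δm = 27.2159031 − 26.974407 = 0.2414961 u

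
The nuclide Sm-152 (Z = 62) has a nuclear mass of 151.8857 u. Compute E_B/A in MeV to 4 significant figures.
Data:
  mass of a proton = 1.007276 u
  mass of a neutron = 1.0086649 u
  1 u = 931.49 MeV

8.244 MeV/nucleon

The nucleus contains 62 protons and 152 − 62 = 90 neutrons.
Total constituent mass: 62 × 1.007276 + 90 × 1.0086649 = 153.2309530 u
Mass defect Δm = 153.2309530 − 151.8857 = 1.3452530 u
E_B = 1.3452530 × 931.49 = 1253.09 MeV
Per nucleon: 1253.09 / 152 = 8.244 MeV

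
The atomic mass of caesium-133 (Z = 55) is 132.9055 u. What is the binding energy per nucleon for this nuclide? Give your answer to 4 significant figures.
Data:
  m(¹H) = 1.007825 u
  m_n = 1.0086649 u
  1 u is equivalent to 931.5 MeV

8.410 MeV/nucleon

The nucleus contains 55 protons and 133 − 55 = 78 neutrons.
Σm = 55·m(¹H) + 78·m_n = 55.430375 + 78.6758622 = 134.1062372 u
The mass defect is 134.1062372 − 132.9055 = 1.2007372 u.
E_B = 1.2007372 × 931.5 = 1118.49 MeV
Per nucleon: 1118.49 / 133 = 8.410 MeV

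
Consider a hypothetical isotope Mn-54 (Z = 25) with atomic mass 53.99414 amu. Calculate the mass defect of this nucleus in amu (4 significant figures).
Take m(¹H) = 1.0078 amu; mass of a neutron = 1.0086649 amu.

0.4521 amu

Total constituent mass: 25 × 1.0078 + 29 × 1.0086649 = 54.4462821 amu
The mass defect is 54.4462821 − 53.99414 = 0.4521421 amu.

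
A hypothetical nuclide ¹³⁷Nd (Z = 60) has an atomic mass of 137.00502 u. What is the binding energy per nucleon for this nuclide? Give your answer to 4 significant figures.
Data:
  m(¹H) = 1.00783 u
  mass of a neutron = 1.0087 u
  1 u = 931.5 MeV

With 60 protons and 77 neutrons (A = 137):
Σm = 60·m(¹H) + 77·m_n = 60.46980 + 77.6699 = 138.13970 u
Mass defect Δm = 138.13970 − 137.00502 = 1.13468 u
Binding energy = Δm·c² = 1.13468 × 931.5 MeV/u = 1056.95 MeV
BE/A = 1056.95 MeV / 137 = 7.715 MeV/nucleon

7.715 MeV/nucleon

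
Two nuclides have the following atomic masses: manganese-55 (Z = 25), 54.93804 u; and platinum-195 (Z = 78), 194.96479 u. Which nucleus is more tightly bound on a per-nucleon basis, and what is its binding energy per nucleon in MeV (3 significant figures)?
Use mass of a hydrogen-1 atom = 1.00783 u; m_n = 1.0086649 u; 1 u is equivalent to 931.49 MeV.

manganese-55; 8.77 MeV/nucleon

manganese-55: Σm = 25(1.00783) + 30(1.0086649) = 55.4556970 u; Δm = 0.5176570 u; E_B = 482.19 MeV; E_B/A = 8.767 MeV
platinum-195: Σm = 78(1.00783) + 117(1.0086649) = 196.6245333 u; Δm = 1.6597433 u; E_B = 1546.0 MeV; E_B/A = 7.928 MeV
manganese-55 has the higher binding energy per nucleon, so it is the more tightly bound nucleus.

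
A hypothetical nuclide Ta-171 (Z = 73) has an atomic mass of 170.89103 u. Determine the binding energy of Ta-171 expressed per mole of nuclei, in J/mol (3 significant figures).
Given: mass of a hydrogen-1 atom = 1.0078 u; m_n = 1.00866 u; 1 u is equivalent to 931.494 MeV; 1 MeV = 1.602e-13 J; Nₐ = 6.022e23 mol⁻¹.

1.37e+14 J/mol

Z = 73, so N = A − Z = 171 − 73 = 98.
Mass of separated nucleons = 73(1.0078) + 98(1.00866) = 73.5694 + 98.84868 = 172.41808 u
The mass defect is 172.41808 − 170.89103 = 1.52705 u.
Binding energy = Δm·c² = 1.52705 × 931.494 MeV/u = 1422.44 MeV
Per nucleus in joules: 1422.44 MeV × 1.602e-13 J/MeV = 2.2787e-10 J
Per mole: 2.2787e-10 J × 6.022e23 mol⁻¹ = 1.3722e+14 J/mol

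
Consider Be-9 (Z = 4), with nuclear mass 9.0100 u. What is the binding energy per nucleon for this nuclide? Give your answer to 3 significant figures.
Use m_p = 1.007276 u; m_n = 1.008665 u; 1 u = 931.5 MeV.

The nucleus contains 4 protons and 9 − 4 = 5 neutrons.
Total constituent mass: 4 × 1.007276 + 5 × 1.008665 = 9.072429 u
The mass defect is 9.072429 − 9.0100 = 0.062429 u.
Converting to energy: 0.062429 u × 931.5 MeV/u = 58.1526 MeV
Dividing by A = 9 gives 6.461 MeV per nucleon.

6.46 MeV/nucleon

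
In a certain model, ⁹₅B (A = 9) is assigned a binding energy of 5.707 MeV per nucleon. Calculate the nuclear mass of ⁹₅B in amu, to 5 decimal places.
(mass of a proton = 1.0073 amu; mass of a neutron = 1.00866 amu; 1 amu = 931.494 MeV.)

Total binding energy = 9 × 5.707 = 51.363 MeV
Mass defect = 51.363 MeV / (931.494 MeV/amu) = 0.0551405 amu
Constituent mass = 5(1.0073) + 4(1.00866) = 9.07114 amu
Nuclear mass = 9.07114 − 0.0551405 = 9.0159995 amu ≈ 9.01600 amu (to 5 decimal places)

9.01600 amu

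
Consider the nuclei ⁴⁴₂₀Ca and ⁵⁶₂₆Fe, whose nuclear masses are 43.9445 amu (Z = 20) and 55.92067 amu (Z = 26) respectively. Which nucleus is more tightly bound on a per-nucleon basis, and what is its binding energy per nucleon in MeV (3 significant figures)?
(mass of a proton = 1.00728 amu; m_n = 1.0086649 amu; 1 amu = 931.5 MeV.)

⁴⁴₂₀Ca: Σm = 20(1.00728) + 24(1.0086649) = 44.3535576 amu; Δm = 0.4090576 amu; E_B = 381.04 MeV; E_B/A = 8.660 MeV
⁵⁶₂₆Fe: Σm = 26(1.00728) + 30(1.0086649) = 56.4492270 amu; Δm = 0.5285570 amu; E_B = 492.35 MeV; E_B/A = 8.792 MeV
⁵⁶₂₆Fe has the higher binding energy per nucleon, so it is the more tightly bound nucleus.

⁵⁶₂₆Fe; 8.79 MeV/nucleon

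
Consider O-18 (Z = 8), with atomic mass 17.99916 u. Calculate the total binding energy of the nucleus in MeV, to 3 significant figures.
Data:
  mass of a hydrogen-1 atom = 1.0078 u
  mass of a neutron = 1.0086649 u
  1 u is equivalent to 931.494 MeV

Z = 8, so N = A − Z = 18 − 8 = 10.
Mass of separated nucleons = 8(1.0078) + 10(1.0086649) = 8.0624 + 10.0866490 = 18.1490490 u
Mass defect Δm = 18.1490490 − 17.99916 = 0.1498890 u
E_B = 0.1498890 × 931.494 = 139.621 MeV

140 MeV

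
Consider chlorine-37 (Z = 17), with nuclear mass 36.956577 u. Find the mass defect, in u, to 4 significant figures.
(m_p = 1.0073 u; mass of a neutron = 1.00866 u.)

0.3407 u

Σm = 17·m_p + 20·m_n = 17.1241 + 20.17320 = 37.29730 u
The mass defect is 37.29730 − 36.956577 = 0.340723 u.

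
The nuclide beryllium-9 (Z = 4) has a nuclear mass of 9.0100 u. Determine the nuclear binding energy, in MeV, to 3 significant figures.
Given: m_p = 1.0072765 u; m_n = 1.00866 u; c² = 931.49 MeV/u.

58.1 MeV

Z = 4, so N = A − Z = 9 − 4 = 5.
Mass of separated nucleons = 4(1.0072765) + 5(1.00866) = 4.0291060 + 5.04330 = 9.0724060 u
Mass defect Δm = 9.0724060 − 9.0100 = 0.0624060 u
Converting to energy: 0.0624060 u × 931.49 MeV/u = 58.1306 MeV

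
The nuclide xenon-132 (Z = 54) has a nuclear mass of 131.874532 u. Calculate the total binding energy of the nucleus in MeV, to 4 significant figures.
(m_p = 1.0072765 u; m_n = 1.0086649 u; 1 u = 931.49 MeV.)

1112 MeV

Total constituent mass: 54 × 1.0072765 + 78 × 1.0086649 = 133.0687932 u
Δm = 133.0687932 − 131.874532 = 1.1942612 u
Binding energy = Δm·c² = 1.1942612 × 931.49 MeV/u = 1112.44 MeV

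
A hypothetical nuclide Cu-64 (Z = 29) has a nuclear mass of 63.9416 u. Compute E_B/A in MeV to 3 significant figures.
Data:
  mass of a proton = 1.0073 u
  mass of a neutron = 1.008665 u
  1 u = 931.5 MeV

8.35 MeV/nucleon

Total constituent mass: 29 × 1.0073 + 35 × 1.008665 = 64.514975 u
The mass defect is 64.514975 − 63.9416 = 0.573375 u.
Converting to energy: 0.573375 u × 931.5 MeV/u = 534.099 MeV
Per nucleon: 534.099 / 64 = 8.345 MeV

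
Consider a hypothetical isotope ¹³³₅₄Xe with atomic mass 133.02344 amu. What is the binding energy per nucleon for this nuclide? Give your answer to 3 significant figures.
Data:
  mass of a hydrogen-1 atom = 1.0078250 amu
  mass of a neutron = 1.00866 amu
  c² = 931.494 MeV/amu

Σm = 54·m(¹H) + 79·m_n = 54.4225500 + 79.68414 = 134.1066900 amu
Δm = 134.1066900 − 133.02344 = 1.0832500 amu
Binding energy = Δm·c² = 1.0832500 × 931.494 MeV/amu = 1009.04 MeV
BE/A = 1009.04 MeV / 133 = 7.587 MeV/nucleon

7.59 MeV/nucleon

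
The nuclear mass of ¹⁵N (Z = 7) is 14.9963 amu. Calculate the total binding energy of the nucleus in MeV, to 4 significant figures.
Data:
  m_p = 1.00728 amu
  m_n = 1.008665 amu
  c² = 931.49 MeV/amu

Mass of separated nucleons = 7(1.00728) + 8(1.008665) = 7.05096 + 8.069320 = 15.120280 amu
Δm = 15.120280 − 14.9963 = 0.123980 amu
Converting to energy: 0.123980 amu × 931.49 MeV/amu = 115.486 MeV

115.5 MeV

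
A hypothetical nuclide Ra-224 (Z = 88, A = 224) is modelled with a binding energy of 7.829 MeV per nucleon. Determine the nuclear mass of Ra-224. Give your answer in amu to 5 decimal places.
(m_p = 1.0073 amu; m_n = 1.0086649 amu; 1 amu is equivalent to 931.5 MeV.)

Total binding energy = 224 × 7.829 = 1753.696 MeV
Mass defect = 1753.696 MeV / (931.5 MeV/amu) = 1.8826581 amu
Constituent mass = 88(1.0073) + 136(1.0086649) = 225.8208264 amu
Nuclear mass = 225.8208264 − 1.8826581 = 223.9381683 amu ≈ 223.93817 amu (to 5 decimal places)

223.93817 amu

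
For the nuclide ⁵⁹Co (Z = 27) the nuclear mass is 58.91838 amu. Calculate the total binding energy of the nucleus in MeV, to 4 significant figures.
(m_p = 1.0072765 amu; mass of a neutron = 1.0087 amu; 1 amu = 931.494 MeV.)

518.4 MeV

Z = 27, so N = A − Z = 59 − 27 = 32.
Total constituent mass: 27 × 1.0072765 + 32 × 1.0087 = 59.4748655 amu
Δm = 59.4748655 − 58.91838 = 0.5564855 amu
E_B = 0.5564855 × 931.494 = 518.363 MeV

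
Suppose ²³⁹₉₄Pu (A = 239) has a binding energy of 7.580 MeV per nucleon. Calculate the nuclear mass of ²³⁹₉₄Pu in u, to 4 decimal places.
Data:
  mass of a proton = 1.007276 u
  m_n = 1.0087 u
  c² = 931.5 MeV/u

Total binding energy = 239 × 7.580 = 1811.620 MeV
Mass defect = 1811.620 MeV / (931.5 MeV/u) = 1.944842 u
Constituent mass = 94(1.007276) + 145(1.0087) = 240.945444 u
Nuclear mass = 240.945444 − 1.944842 = 239.000602 u ≈ 239.0006 u (to 4 decimal places)

239.0006 u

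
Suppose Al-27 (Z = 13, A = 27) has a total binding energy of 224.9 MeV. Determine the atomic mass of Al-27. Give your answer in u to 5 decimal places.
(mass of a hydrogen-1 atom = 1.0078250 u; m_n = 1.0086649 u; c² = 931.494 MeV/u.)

Mass defect = 224.9 MeV / (931.494 MeV/u) = 0.2414401 u
Constituent mass = 13(1.0078250) + 14(1.0086649) = 27.2230336 u
Atomic mass = 27.2230336 − 0.2414401 = 26.9815935 u ≈ 26.98159 u (to 5 decimal places)

26.98159 u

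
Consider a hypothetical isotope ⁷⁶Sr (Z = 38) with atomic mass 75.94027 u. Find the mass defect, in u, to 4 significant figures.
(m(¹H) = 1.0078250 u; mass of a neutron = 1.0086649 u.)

0.6863 u

Total constituent mass: 38 × 1.0078250 + 38 × 1.0086649 = 76.6266162 u
The mass defect is 76.6266162 − 75.94027 = 0.6863462 u.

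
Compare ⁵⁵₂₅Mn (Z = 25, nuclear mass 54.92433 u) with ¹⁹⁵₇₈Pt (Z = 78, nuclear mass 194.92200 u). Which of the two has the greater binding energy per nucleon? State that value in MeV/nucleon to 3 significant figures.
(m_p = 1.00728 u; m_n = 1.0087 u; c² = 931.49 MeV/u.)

⁵⁵₂₅Mn: Σm = 25(1.00728) + 30(1.0087) = 55.44300 u; Δm = 0.51867 u; E_B = 483.14 MeV; E_B/A = 8.784 MeV
¹⁹⁵₇₈Pt: Σm = 78(1.00728) + 117(1.0087) = 196.58574 u; Δm = 1.66374 u; E_B = 1549.76 MeV; E_B/A = 7.947 MeV
⁵⁵₂₅Mn has the higher binding energy per nucleon, so it is the more tightly bound nucleus.

⁵⁵₂₅Mn; 8.78 MeV/nucleon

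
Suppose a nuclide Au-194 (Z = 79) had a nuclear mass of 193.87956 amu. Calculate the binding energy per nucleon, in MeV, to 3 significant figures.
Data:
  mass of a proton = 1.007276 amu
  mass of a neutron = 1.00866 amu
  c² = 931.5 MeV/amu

8.12 MeV/nucleon

Total constituent mass: 79 × 1.007276 + 115 × 1.00866 = 195.570704 amu
Mass defect Δm = 195.570704 − 193.87956 = 1.691144 amu
Converting to energy: 1.691144 amu × 931.5 MeV/amu = 1575.30 MeV
Per nucleon: 1575.30 / 194 = 8.120 MeV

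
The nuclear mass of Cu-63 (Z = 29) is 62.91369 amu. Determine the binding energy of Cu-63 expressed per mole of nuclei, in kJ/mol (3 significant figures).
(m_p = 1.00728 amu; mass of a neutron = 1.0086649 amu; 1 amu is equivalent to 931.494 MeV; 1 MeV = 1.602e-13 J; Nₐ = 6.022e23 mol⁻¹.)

5.32e+10 kJ/mol

Σm = 29·m_p + 34·m_n = 29.21112 + 34.2946066 = 63.5057266 amu
Mass defect Δm = 63.5057266 − 62.91369 = 0.5920366 amu
Binding energy = Δm·c² = 0.5920366 × 931.494 MeV/amu = 551.479 MeV
Per nucleus in joules: 551.479 MeV × 1.602e-13 J/MeV = 8.8347e-11 J
Per mole: 8.8347e-11 J × 6.022e23 mol⁻¹ = 5.3203e+13 J/mol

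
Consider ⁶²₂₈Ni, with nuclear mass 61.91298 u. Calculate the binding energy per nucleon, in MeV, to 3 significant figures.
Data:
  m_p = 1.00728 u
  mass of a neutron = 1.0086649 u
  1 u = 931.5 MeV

8.80 MeV/nucleon

With 28 protons and 34 neutrons (A = 62):
Total constituent mass: 28 × 1.00728 + 34 × 1.0086649 = 62.4984466 u
Mass defect Δm = 62.4984466 − 61.91298 = 0.5854666 u
E_B = 0.5854666 × 931.5 = 545.362 MeV
Dividing by A = 62 gives 8.796 MeV per nucleon.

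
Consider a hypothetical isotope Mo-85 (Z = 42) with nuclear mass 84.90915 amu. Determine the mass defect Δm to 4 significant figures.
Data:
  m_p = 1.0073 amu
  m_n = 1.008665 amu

The nucleus contains 42 protons and 85 − 42 = 43 neutrons.
Σm = 42·m_p + 43·m_n = 42.3066 + 43.372595 = 85.679195 amu
Δm = 85.679195 − 84.90915 = 0.770045 amu

0.7700 amu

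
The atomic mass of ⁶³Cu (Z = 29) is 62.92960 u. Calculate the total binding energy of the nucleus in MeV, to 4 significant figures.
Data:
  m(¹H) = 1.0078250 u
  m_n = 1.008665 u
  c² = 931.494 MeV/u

Σm = 29·m(¹H) + 34·m_n = 29.2269250 + 34.294610 = 63.5215350 u
The mass defect is 63.5215350 − 62.92960 = 0.5919350 u.
Binding energy = Δm·c² = 0.5919350 × 931.494 MeV/u = 551.384 MeV

551.4 MeV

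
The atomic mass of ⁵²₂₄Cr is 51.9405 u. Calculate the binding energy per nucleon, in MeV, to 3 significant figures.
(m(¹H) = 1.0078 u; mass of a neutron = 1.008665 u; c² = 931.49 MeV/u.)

With 24 protons and 28 neutrons (A = 52):
Σm = 24·m(¹H) + 28·m_n = 24.1872 + 28.242620 = 52.429820 u
Δm = 52.429820 − 51.9405 = 0.489320 u
Binding energy = Δm·c² = 0.489320 × 931.49 MeV/u = 455.797 MeV
BE/A = 455.797 MeV / 52 = 8.765 MeV/nucleon

8.77 MeV/nucleon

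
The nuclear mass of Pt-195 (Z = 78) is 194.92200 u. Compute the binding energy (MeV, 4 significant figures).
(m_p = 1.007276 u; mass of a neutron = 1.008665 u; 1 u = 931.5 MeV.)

1546 MeV

The nucleus contains 78 protons and 195 − 78 = 117 neutrons.
Total constituent mass: 78 × 1.007276 + 117 × 1.008665 = 196.581333 u
Δm = 196.581333 − 194.92200 = 1.659333 u
E_B = 1.659333 × 931.5 = 1545.67 MeV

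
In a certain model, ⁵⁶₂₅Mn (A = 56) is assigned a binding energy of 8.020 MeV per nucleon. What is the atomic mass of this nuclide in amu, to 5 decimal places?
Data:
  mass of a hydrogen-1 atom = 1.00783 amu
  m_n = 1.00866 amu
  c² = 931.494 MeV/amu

Total binding energy = 56 × 8.020 = 449.120 MeV
Mass defect = 449.120 MeV / (931.494 MeV/amu) = 0.4821502 amu
Constituent mass = 25(1.00783) + 31(1.00866) = 56.46421 amu
Atomic mass = 56.46421 − 0.4821502 = 55.9820598 amu ≈ 55.98206 amu (to 5 decimal places)

55.98206 amu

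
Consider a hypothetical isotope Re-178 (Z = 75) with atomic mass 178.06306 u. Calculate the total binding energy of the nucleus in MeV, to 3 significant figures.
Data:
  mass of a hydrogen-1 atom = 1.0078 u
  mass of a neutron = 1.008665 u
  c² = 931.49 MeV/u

With 75 protons and 103 neutrons (A = 178):
Total constituent mass: 75 × 1.0078 + 103 × 1.008665 = 179.477495 u
Δm = 179.477495 − 178.06306 = 1.414435 u
Converting to energy: 1.414435 u × 931.49 MeV/u = 1317.53 MeV

1320 MeV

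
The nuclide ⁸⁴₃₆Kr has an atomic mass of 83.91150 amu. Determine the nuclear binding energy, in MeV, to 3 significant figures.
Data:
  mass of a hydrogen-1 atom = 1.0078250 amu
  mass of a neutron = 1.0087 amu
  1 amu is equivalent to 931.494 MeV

With 36 protons and 48 neutrons (A = 84):
Σm = 36·m(¹H) + 48·m_n = 36.2817000 + 48.4176 = 84.6993000 amu
Mass defect Δm = 84.6993000 − 83.91150 = 0.7878000 amu
Converting to energy: 0.7878000 amu × 931.494 MeV/amu = 733.831 MeV

734 MeV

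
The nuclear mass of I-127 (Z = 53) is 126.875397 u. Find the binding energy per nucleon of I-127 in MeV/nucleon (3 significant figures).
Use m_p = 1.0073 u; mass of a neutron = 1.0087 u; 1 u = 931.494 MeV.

8.47 MeV/nucleon

Z = 53, so N = A − Z = 127 − 53 = 74.
Mass of separated nucleons = 53(1.0073) + 74(1.0087) = 53.3869 + 74.6438 = 128.0307 u
The mass defect is 128.0307 − 126.875397 = 1.155303 u.
E_B = 1.155303 × 931.494 = 1076.16 MeV
Per nucleon: 1076.16 / 127 = 8.474 MeV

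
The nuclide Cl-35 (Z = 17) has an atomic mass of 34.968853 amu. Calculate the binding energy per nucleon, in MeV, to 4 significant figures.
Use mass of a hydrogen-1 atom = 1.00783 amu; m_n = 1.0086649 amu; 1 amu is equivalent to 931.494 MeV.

8.523 MeV/nucleon

Z = 17, so N = A − Z = 35 − 17 = 18.
Total constituent mass: 17 × 1.00783 + 18 × 1.0086649 = 35.2890782 amu
Mass defect Δm = 35.2890782 − 34.968853 = 0.3202252 amu
Converting to energy: 0.3202252 amu × 931.494 MeV/amu = 298.288 MeV
Per nucleon: 298.288 / 35 = 8.523 MeV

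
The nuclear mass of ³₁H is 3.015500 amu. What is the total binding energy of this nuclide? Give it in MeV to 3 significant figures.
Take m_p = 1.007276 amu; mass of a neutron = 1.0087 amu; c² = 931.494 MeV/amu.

8.55 MeV

Mass of separated nucleons = 1(1.007276) + 2(1.0087) = 1.007276 + 2.0174 = 3.024676 amu
Mass defect Δm = 3.024676 − 3.015500 = 0.009176 amu
Converting to energy: 0.009176 amu × 931.494 MeV/amu = 8.54739 MeV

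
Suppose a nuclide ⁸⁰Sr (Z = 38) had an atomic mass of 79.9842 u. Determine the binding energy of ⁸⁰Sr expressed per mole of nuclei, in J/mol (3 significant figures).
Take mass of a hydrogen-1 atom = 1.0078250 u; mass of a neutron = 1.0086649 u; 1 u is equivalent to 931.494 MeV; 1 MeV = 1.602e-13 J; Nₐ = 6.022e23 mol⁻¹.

6.08e+13 J/mol

Z = 38, so N = A − Z = 80 − 38 = 42.
Σm = 38·m(¹H) + 42·m_n = 38.2973500 + 42.3639258 = 80.6612758 u
Δm = 80.6612758 − 79.9842 = 0.6770758 u
Binding energy = Δm·c² = 0.6770758 × 931.494 MeV/u = 630.692 MeV
Per nucleus in joules: 630.692 MeV × 1.602e-13 J/MeV = 1.0104e-10 J
Per mole: 1.0104e-10 J × 6.022e23 mol⁻¹ = 6.0846e+13 J/mol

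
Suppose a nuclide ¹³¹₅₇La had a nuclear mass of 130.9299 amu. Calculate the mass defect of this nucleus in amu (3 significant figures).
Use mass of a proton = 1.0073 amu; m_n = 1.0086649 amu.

1.13 amu

Σm = 57·m_p + 74·m_n = 57.4161 + 74.6412026 = 132.0573026 amu
The mass defect is 132.0573026 − 130.9299 = 1.1274026 amu.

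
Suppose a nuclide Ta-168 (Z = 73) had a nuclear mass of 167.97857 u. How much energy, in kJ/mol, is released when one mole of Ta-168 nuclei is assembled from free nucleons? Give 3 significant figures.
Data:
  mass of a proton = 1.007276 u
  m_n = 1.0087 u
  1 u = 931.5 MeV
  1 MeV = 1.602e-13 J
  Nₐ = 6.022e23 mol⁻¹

1.24e+11 kJ/mol

Total constituent mass: 73 × 1.007276 + 95 × 1.0087 = 169.357648 u
Δm = 169.357648 − 167.97857 = 1.379078 u
E_B = 1.379078 × 931.5 = 1284.61 MeV
Per nucleus in joules: 1284.61 MeV × 1.602e-13 J/MeV = 2.0579e-10 J
Per mole: 2.0579e-10 J × 6.022e23 mol⁻¹ = 1.2393e+14 J/mol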